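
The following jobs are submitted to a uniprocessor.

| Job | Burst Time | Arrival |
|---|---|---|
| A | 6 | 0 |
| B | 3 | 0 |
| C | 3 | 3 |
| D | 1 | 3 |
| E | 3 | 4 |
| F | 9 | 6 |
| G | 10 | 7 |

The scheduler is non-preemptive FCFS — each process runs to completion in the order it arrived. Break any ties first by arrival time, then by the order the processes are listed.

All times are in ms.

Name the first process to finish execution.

Gantt: | A 0-6 | B 6-9 | C 9-12 | D 12-13 | E 13-16 | F 16-25 | G 25-35 |
Completion: A=6  B=9  C=12  D=13  E=16  F=25  G=35
Finish order: A → B → C → D → E → F → G

A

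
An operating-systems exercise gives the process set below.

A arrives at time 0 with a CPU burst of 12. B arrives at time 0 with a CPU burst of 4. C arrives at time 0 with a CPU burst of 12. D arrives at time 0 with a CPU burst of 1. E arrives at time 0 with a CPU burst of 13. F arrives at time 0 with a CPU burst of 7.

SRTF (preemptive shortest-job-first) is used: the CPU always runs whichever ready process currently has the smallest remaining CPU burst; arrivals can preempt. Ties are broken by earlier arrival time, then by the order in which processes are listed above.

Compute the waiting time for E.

Gantt: | D 0-1 | B 1-5 | F 5-12 | A 12-24 | C 24-36 | E 36-49 |
Completion: A=24  B=5  C=36  D=1  E=49  F=12
Turnaround (C−A): A=24  B=5  C=36  D=1  E=49  F=12
Waiting(E) = turnaround − burst = 49 − 13 = 36

36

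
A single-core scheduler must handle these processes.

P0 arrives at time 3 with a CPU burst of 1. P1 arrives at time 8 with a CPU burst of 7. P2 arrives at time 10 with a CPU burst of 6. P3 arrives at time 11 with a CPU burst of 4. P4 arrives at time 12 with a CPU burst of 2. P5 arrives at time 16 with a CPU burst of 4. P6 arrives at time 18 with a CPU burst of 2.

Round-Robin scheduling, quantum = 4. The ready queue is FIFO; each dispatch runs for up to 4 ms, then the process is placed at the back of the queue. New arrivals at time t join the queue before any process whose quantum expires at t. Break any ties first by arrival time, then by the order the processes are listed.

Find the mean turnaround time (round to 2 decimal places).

12.29

Gantt: | idle 0-3 | P0 3-4 | idle 4-8 | P1 8-12 | P2 12-16 | P3 16-20 | P4 20-22 | P1 22-25 | P5 25-29 | P2 29-31 | P6 31-33 |
Completion: P0=4  P1=25  P2=31  P3=20  P4=22  P5=29  P6=33
Turnaround (C−A): P0=1  P1=17  P2=21  P3=9  P4=10  P5=13  P6=15
Turnaround times: P0=1, P1=17, P2=21, P3=9, P4=10, P5=13, P6=15
Average turnaround = (1+17+21+9+10+13+15) / 7 = 86/7 = 12.29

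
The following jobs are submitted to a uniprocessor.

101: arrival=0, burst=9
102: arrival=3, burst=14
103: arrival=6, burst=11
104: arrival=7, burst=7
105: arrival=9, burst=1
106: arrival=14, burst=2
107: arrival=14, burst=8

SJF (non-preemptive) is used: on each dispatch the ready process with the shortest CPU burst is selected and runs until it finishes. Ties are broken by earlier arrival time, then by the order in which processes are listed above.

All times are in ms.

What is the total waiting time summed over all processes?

67

Timeline: | 101 0-9 | 105 9-10 | 104 10-17 | 106 17-19 | 107 19-27 | 103 27-38 | 102 38-52 |
Completion: 101=9  102=52  103=38  104=17  105=10  106=19  107=27
Turnaround (C−A): 101=9  102=49  103=32  104=10  105=1  106=5  107=13
Waiting = turnaround − burst: 101=0, 102=35, 103=21, 104=3, 105=0, 106=3, 107=5
Total waiting = 0 + 35 + 21 + 3 + 0 + 3 + 5 = 67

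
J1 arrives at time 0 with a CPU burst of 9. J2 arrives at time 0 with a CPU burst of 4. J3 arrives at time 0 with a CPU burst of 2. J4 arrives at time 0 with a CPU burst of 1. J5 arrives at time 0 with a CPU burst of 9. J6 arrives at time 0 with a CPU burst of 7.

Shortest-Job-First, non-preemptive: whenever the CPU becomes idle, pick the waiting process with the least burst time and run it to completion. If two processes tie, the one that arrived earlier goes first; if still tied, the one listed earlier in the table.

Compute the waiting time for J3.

1

Gantt: | J4 0-1 | J3 1-3 | J2 3-7 | J6 7-14 | J1 14-23 | J5 23-32 |
Completion: J1=23  J2=7  J3=3  J4=1  J5=32  J6=14
Waiting(J3) = turnaround − burst = 3 − 2 = 1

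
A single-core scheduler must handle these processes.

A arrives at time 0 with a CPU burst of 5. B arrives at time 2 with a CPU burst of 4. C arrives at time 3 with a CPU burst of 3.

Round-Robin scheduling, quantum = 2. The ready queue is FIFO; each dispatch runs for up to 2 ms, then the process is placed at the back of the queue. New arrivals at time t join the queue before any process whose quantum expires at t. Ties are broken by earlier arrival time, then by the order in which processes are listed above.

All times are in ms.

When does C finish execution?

12

Timeline: | A 0-2 | B 2-4 | A 4-6 | C 6-8 | B 8-10 | A 10-11 | C 11-12 |
Completion: A=11  B=10  C=12
Turnaround (C−A): A=11  B=8  C=9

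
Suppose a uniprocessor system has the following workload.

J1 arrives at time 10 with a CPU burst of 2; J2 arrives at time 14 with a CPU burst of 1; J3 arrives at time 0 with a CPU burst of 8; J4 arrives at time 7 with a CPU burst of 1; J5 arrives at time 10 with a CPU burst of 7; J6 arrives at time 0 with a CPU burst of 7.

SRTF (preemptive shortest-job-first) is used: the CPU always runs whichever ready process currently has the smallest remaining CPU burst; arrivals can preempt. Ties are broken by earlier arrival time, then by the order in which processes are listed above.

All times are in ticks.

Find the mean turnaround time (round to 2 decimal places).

Schedule: | J6 0-7 | J4 7-8 | J3 8-10 | J1 10-12 | J3 12-14 | J2 14-15 | J3 15-19 | J5 19-26 |
Completion: J1=12  J2=15  J3=19  J4=8  J5=26  J6=7
Turnaround (C−A): J1=2  J2=1  J3=19  J4=1  J5=16  J6=7
Turnaround times: J1=2, J2=1, J3=19, J4=1, J5=16, J6=7
Average turnaround = (2+1+19+1+16+7) / 6 = 46/6 = 7.67

7.67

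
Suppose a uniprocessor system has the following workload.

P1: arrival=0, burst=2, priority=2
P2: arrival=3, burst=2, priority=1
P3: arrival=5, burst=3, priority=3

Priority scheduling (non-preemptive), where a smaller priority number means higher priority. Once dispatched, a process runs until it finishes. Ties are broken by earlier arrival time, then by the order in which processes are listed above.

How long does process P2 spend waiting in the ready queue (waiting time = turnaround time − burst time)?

Gantt: | P1 0-2 | idle 2-3 | P2 3-5 | P3 5-8 |
Completion: P1=2  P2=5  P3=8
Turnaround (C−A): P1=2  P2=2  P3=3
Waiting(P2) = turnaround − burst = 2 − 2 = 0

0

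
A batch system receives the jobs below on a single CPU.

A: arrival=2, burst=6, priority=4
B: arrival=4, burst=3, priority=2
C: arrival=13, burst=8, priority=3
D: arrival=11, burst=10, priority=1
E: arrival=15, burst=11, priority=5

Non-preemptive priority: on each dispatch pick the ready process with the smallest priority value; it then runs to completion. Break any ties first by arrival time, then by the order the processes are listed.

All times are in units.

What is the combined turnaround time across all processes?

Timeline: | idle 0-2 | A 2-8 | B 8-11 | D 11-21 | C 21-29 | E 29-40 |
Completion: A=8  B=11  C=29  D=21  E=40
Turnaround (C−A): A=6  B=7  C=16  D=10  E=25
Turnaround = completion − arrival: A=6, B=7, C=16, D=10, E=25
Total turnaround = 6 + 7 + 16 + 10 + 25 = 64

64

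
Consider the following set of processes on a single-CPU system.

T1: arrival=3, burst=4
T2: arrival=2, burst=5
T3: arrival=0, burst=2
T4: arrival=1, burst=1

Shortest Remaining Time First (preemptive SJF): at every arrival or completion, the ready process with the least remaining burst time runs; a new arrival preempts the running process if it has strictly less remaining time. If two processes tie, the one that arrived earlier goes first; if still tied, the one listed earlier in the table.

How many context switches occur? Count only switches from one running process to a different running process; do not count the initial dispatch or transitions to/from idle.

Timeline: | T3 0-2 | T4 2-3 | T1 3-7 | T2 7-12 |
Completion: T1=7  T2=12  T3=2  T4=3
Turnaround (C−A): T1=4  T2=10  T3=2  T4=2

3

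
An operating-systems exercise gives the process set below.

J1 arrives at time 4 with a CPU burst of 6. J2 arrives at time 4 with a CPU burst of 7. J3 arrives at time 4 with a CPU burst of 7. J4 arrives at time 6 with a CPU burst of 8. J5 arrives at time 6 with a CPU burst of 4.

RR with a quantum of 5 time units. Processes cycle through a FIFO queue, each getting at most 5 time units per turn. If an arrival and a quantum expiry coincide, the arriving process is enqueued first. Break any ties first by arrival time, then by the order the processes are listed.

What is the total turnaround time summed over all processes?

Gantt: | idle 0-4 | J1 4-9 | J2 9-14 | J3 14-19 | J4 19-24 | J5 24-28 | J1 28-29 | J2 29-31 | J3 31-33 | J4 33-36 |
Completion: J1=29  J2=31  J3=33  J4=36  J5=28
Turnaround (C−A): J1=25  J2=27  J3=29  J4=30  J5=22
Turnaround = completion − arrival: J1=25, J2=27, J3=29, J4=30, J5=22
Total turnaround = 25 + 27 + 29 + 30 + 22 = 133

133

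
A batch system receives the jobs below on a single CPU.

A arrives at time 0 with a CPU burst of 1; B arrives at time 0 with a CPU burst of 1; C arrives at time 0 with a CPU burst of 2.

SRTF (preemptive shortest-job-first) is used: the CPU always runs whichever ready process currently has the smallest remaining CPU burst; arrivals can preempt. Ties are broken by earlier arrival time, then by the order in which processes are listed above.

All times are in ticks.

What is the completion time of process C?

4

Timeline: | A 0-1 | B 1-2 | C 2-4 |
Completion: A=1  B=2  C=4
Turnaround (C−A): A=1  B=2  C=4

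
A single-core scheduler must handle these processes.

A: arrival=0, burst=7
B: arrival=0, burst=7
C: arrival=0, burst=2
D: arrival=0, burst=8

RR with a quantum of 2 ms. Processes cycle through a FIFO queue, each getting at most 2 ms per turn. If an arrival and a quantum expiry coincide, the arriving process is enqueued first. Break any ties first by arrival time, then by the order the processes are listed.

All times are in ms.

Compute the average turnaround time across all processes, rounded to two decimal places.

18.25

Timeline: | A 0-2 | B 2-4 | C 4-6 | D 6-8 | A 8-10 | B 10-12 | D 12-14 | A 14-16 | B 16-18 | D 18-20 | A 20-21 | B 21-22 | D 22-24 |
Completion: A=21  B=22  C=6  D=24
Turnaround times: A=21, B=22, C=6, D=24
Average turnaround = (21+22+6+24) / 4 = 73/4 = 18.25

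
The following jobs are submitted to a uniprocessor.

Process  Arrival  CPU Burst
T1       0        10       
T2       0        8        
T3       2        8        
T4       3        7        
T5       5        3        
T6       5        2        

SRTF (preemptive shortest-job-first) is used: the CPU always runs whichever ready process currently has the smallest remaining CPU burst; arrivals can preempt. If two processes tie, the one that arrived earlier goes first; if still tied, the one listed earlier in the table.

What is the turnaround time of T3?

Timeline: | T2 0-5 | T6 5-7 | T2 7-10 | T5 10-13 | T4 13-20 | T3 20-28 | T1 28-38 |
Completion: T1=38  T2=10  T3=28  T4=20  T5=13  T6=7
Turnaround(T3) = completion − arrival = 28 − 2 = 26

26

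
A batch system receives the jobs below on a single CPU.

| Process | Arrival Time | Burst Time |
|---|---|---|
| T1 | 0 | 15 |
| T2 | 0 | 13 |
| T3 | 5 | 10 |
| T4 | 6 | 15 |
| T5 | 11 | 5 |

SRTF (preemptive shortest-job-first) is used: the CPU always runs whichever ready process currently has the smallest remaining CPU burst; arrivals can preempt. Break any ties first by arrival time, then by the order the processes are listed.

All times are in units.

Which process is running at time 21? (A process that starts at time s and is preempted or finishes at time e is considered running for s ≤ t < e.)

Schedule: | T2 0-13 | T5 13-18 | T3 18-28 | T1 28-43 | T4 43-58 |
Completion: T1=43  T2=13  T3=28  T4=58  T5=18
Turnaround (C−A): T1=43  T2=13  T3=23  T4=52  T5=7

T3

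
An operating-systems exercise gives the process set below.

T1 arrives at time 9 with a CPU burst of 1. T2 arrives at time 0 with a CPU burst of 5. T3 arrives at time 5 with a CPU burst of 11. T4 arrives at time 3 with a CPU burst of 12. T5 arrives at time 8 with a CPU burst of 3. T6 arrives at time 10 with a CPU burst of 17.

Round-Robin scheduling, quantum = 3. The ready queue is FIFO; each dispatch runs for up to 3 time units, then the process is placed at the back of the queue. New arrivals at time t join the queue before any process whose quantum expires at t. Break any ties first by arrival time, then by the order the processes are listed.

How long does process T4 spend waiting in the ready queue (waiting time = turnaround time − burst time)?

21

Timeline: | T2 0-3 | T4 3-6 | T2 6-8 | T3 8-11 | T4 11-14 | T5 14-17 | T1 17-18 | T6 18-21 | T3 21-24 | T4 24-27 | T6 27-30 | T3 30-33 | T4 33-36 | T6 36-39 | T3 39-41 | T6 41-49 |
Completion: T1=18  T2=8  T3=41  T4=36  T5=17  T6=49
Turnaround (C−A): T1=9  T2=8  T3=36  T4=33  T5=9  T6=39
Waiting(T4) = turnaround − burst = 33 − 12 = 21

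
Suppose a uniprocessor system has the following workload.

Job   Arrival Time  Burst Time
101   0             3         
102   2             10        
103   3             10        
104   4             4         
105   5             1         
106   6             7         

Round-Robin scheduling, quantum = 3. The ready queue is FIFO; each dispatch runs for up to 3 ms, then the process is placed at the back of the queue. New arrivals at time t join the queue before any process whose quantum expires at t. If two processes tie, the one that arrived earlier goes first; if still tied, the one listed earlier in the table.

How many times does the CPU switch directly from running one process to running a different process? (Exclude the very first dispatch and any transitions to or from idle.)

14

Gantt: | 101 0-3 | 102 3-6 | 103 6-9 | 104 9-12 | 105 12-13 | 106 13-16 | 102 16-19 | 103 19-22 | 104 22-23 | 106 23-26 | 102 26-29 | 103 29-32 | 106 32-33 | 102 33-34 | 103 34-35 |
Completion: 101=3  102=34  103=35  104=23  105=13  106=33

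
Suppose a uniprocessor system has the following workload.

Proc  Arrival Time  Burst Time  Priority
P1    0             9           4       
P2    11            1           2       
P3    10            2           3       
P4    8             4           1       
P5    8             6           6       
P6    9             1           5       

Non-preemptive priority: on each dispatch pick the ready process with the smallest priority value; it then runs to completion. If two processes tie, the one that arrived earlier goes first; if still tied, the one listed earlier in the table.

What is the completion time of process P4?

Timeline: | P1 0-9 | P4 9-13 | P2 13-14 | P3 14-16 | P6 16-17 | P5 17-23 |
Completion: P1=9  P2=14  P3=16  P4=13  P5=23  P6=17
Turnaround (C−A): P1=9  P2=3  P3=6  P4=5  P5=15  P6=8

13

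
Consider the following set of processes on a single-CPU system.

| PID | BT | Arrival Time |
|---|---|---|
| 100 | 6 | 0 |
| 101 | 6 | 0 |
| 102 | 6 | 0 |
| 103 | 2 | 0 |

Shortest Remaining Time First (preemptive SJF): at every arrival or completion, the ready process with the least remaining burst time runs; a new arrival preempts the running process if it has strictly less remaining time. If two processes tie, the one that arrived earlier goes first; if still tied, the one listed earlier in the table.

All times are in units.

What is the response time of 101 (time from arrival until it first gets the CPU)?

8

Timeline: | 103 0-2 | 100 2-8 | 101 8-14 | 102 14-20 |
Completion: 100=8  101=14  102=20  103=2
Turnaround (C−A): 100=8  101=14  102=20  103=2
Response(101) = first start − arrival = 8 − 0 = 8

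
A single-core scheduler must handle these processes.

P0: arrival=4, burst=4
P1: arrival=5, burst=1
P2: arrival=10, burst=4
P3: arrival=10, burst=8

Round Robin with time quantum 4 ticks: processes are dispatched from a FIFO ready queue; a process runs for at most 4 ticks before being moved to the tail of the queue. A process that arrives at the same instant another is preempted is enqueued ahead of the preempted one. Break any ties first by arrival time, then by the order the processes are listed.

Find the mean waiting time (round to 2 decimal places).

1.75

Schedule: | idle 0-4 | P0 4-8 | P1 8-9 | idle 9-10 | P2 10-14 | P3 14-22 |
Completion: P0=8  P1=9  P2=14  P3=22
Turnaround (C−A): P0=4  P1=4  P2=4  P3=12
Waiting times: P0=0, P1=3, P2=0, P3=4
Average waiting = (0+3+0+4) / 4 = 7/4 = 1.75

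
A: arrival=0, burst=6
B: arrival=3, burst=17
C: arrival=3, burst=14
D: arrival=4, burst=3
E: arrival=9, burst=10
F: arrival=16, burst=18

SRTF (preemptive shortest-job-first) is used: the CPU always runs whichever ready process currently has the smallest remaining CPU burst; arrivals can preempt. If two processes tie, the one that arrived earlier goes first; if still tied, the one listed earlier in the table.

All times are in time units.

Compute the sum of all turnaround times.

Schedule: | A 0-6 | D 6-9 | E 9-19 | C 19-33 | B 33-50 | F 50-68 |
Completion: A=6  B=50  C=33  D=9  E=19  F=68
Turnaround (C−A): A=6  B=47  C=30  D=5  E=10  F=52
Turnaround = completion − arrival: A=6, B=47, C=30, D=5, E=10, F=52
Total turnaround = 6 + 47 + 30 + 5 + 10 + 52 = 150

150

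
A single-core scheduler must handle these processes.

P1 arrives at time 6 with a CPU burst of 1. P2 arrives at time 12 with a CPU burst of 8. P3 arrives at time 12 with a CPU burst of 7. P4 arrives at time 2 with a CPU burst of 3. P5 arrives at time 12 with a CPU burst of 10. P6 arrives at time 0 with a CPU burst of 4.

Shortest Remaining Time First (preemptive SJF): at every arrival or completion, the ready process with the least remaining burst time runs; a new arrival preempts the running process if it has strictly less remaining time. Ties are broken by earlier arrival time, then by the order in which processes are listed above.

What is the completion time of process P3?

Schedule: | P6 0-4 | P4 4-7 | P1 7-8 | idle 8-12 | P3 12-19 | P2 19-27 | P5 27-37 |
Completion: P1=8  P2=27  P3=19  P4=7  P5=37  P6=4

19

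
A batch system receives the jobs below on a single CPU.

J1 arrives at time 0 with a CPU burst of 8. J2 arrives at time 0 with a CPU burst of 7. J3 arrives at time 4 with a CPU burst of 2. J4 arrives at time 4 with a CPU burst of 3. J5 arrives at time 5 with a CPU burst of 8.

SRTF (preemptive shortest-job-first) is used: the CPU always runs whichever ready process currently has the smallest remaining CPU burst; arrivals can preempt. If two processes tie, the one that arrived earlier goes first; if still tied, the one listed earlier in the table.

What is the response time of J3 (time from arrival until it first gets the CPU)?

Gantt: | J2 0-4 | J3 4-6 | J2 6-9 | J4 9-12 | J1 12-20 | J5 20-28 |
Completion: J1=20  J2=9  J3=6  J4=12  J5=28
Response(J3) = first start − arrival = 4 − 4 = 0

0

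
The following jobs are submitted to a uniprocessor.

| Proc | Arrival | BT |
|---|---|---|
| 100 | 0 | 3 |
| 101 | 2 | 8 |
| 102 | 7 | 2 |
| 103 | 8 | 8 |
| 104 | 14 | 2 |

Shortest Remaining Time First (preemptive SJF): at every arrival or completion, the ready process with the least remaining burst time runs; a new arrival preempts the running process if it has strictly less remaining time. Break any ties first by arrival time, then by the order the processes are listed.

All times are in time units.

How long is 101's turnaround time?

11

Gantt: | 100 0-3 | 101 3-7 | 102 7-9 | 101 9-13 | 103 13-14 | 104 14-16 | 103 16-23 |
Completion: 100=3  101=13  102=9  103=23  104=16
Turnaround (C−A): 100=3  101=11  102=2  103=15  104=2
Turnaround(101) = completion − arrival = 13 − 2 = 11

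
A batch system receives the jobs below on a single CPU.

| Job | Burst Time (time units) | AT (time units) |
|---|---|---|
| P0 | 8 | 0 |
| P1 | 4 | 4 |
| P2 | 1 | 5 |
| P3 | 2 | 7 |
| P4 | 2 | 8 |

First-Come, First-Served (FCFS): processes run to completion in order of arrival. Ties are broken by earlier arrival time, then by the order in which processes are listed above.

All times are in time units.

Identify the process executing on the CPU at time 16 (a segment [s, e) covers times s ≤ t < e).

Timeline: | P0 0-8 | P1 8-12 | P2 12-13 | P3 13-15 | P4 15-17 |
Completion: P0=8  P1=12  P2=13  P3=15  P4=17
Turnaround (C−A): P0=8  P1=8  P2=8  P3=8  P4=9

P4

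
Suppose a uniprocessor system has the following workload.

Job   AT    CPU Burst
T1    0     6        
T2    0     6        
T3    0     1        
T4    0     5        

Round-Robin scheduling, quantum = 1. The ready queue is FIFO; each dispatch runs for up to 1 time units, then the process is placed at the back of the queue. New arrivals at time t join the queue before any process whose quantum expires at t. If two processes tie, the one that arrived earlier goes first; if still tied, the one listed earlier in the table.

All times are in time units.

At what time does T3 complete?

3

Gantt: | T1 0-1 | T2 1-2 | T3 2-3 | T4 3-4 | T1 4-5 | T2 5-6 | T4 6-7 | T1 7-8 | T2 8-9 | T4 9-10 | T1 10-11 | T2 11-12 | T4 12-13 | T1 13-14 | T2 14-15 | T4 15-16 | T1 16-17 | T2 17-18 |
Completion: T1=17  T2=18  T3=3  T4=16
Turnaround (C−A): T1=17  T2=18  T3=3  T4=16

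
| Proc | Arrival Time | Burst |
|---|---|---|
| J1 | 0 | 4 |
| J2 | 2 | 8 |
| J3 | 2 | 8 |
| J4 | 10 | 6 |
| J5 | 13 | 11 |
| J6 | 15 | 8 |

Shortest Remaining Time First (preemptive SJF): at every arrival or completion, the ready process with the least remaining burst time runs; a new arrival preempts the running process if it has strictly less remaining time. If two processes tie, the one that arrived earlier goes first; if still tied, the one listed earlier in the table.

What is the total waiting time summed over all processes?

52

Schedule: | J1 0-4 | J2 4-12 | J4 12-18 | J3 18-26 | J6 26-34 | J5 34-45 |
Completion: J1=4  J2=12  J3=26  J4=18  J5=45  J6=34
Turnaround (C−A): J1=4  J2=10  J3=24  J4=8  J5=32  J6=19
Waiting = turnaround − burst: J1=0, J2=2, J3=16, J4=2, J5=21, J6=11
Total waiting = 0 + 2 + 16 + 2 + 21 + 11 = 52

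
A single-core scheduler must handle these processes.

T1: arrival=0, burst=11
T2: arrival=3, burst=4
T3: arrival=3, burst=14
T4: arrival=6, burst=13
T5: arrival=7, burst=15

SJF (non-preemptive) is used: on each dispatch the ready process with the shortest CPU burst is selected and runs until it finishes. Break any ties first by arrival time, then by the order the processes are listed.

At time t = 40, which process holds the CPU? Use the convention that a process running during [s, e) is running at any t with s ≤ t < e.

T3

Schedule: | T1 0-11 | T2 11-15 | T4 15-28 | T3 28-42 | T5 42-57 |
Completion: T1=11  T2=15  T3=42  T4=28  T5=57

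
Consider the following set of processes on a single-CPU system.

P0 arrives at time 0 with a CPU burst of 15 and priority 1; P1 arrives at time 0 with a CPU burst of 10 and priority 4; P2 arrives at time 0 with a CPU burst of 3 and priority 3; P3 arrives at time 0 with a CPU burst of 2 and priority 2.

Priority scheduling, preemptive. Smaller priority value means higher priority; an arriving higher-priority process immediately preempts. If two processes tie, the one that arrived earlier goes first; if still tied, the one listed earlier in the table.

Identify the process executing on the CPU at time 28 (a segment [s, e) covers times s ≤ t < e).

Schedule: | P0 0-15 | P3 15-17 | P2 17-20 | P1 20-30 |
Completion: P0=15  P1=30  P2=20  P3=17

P1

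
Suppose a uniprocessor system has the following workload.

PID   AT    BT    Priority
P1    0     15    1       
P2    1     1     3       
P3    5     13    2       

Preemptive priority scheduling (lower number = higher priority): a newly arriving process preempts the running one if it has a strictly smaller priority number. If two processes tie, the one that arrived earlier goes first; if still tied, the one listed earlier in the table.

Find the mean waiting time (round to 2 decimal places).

Gantt: | P1 0-15 | P3 15-28 | P2 28-29 |
Completion: P1=15  P2=29  P3=28
Waiting times: P1=0, P2=27, P3=10
Average waiting = (0+27+10) / 3 = 37/3 = 12.33

12.33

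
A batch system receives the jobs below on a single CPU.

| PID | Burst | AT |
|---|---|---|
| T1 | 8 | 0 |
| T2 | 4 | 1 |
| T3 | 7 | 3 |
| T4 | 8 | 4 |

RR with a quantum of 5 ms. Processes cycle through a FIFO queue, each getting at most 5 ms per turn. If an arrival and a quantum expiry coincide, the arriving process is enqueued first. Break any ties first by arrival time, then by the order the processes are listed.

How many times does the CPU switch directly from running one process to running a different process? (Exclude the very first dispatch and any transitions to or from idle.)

Timeline: | T1 0-5 | T2 5-9 | T3 9-14 | T4 14-19 | T1 19-22 | T3 22-24 | T4 24-27 |
Completion: T1=22  T2=9  T3=24  T4=27

6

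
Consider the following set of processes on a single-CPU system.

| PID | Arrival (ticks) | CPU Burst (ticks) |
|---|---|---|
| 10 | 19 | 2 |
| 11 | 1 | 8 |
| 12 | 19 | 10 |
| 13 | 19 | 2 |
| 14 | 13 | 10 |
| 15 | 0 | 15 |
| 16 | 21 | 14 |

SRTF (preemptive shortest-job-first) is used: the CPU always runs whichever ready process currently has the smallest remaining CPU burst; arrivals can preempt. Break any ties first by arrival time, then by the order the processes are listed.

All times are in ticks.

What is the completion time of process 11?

Gantt: | 15 0-1 | 11 1-9 | 15 9-19 | 10 19-21 | 13 21-23 | 15 23-27 | 14 27-37 | 12 37-47 | 16 47-61 |
Completion: 10=21  11=9  12=47  13=23  14=37  15=27  16=61

9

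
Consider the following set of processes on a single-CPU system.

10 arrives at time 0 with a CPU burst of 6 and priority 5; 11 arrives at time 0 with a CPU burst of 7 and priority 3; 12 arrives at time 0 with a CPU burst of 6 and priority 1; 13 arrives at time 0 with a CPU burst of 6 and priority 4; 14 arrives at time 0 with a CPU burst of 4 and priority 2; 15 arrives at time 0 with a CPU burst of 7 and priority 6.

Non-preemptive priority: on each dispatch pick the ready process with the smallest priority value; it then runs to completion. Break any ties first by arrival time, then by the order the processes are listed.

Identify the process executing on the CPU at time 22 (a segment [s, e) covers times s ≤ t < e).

Timeline: | 12 0-6 | 14 6-10 | 11 10-17 | 13 17-23 | 10 23-29 | 15 29-36 |
Completion: 10=29  11=17  12=6  13=23  14=10  15=36

13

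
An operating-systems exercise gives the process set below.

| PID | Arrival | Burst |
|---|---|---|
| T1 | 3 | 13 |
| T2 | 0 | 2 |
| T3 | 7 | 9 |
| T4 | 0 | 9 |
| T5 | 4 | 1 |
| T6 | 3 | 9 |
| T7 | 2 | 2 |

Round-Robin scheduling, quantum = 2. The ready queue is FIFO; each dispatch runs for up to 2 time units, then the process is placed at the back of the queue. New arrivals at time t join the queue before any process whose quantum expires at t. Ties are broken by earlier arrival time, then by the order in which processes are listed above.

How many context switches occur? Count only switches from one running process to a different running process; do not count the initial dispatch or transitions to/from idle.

Gantt: | T2 0-2 | T4 2-4 | T7 4-6 | T1 6-8 | T6 8-10 | T5 10-11 | T4 11-13 | T3 13-15 | T1 15-17 | T6 17-19 | T4 19-21 | T3 21-23 | T1 23-25 | T6 25-27 | T4 27-29 | T3 29-31 | T1 31-33 | T6 33-35 | T4 35-36 | T3 36-38 | T1 38-40 | T6 40-41 | T3 41-42 | T1 42-45 |
Completion: T1=45  T2=2  T3=42  T4=36  T5=11  T6=41  T7=6
Turnaround (C−A): T1=42  T2=2  T3=35  T4=36  T5=7  T6=38  T7=4

23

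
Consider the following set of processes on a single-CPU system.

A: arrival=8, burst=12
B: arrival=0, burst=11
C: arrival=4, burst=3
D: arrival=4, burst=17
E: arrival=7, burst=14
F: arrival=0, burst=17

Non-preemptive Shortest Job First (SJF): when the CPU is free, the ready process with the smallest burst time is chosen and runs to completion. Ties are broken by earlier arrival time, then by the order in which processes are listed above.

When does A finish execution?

26

Timeline: | B 0-11 | C 11-14 | A 14-26 | E 26-40 | F 40-57 | D 57-74 |
Completion: A=26  B=11  C=14  D=74  E=40  F=57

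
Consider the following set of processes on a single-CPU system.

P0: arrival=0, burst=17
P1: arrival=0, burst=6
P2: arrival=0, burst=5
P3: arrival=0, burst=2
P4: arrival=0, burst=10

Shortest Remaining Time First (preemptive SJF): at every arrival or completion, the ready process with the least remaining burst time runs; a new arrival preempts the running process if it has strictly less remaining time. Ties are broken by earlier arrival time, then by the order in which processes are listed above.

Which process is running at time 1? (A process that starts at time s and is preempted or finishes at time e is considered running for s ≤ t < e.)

Gantt: | P3 0-2 | P2 2-7 | P1 7-13 | P4 13-23 | P0 23-40 |
Completion: P0=40  P1=13  P2=7  P3=2  P4=23
Turnaround (C−A): P0=40  P1=13  P2=7  P3=2  P4=23

P3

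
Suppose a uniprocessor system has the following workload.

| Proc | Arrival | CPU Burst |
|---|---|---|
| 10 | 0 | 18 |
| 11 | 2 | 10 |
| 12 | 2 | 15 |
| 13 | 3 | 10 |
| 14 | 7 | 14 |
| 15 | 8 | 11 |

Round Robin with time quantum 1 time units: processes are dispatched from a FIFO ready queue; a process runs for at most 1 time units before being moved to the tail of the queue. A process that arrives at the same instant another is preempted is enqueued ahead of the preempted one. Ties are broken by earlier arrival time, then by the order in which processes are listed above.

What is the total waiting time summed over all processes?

Schedule: | 10 0-2 | 11 2-3 | 12 3-4 | 10 4-5 | 13 5-6 | 11 6-7 | 12 7-8 | 10 8-9 | 13 9-10 | 14 10-11 | 11 11-12 | 15 12-13 | 12 13-14 | 10 14-15 | 13 15-16 | 14 16-17 | 11 17-18 | 15 18-19 | 12 19-20 | 10 20-21 | 13 21-22 | 14 22-23 | 11 23-24 | 15 24-25 | 12 25-26 | 10 26-27 | 13 27-28 | 14 28-29 | 11 29-30 | 15 30-31 | 12 31-32 | 10 32-33 | 13 33-34 | 14 34-35 | 11 35-36 | 15 36-37 | 12 37-38 | 10 38-39 | 13 39-40 | 14 40-41 | 11 41-42 | 15 42-43 | 12 43-44 | 10 44-45 | 13 45-46 | 14 46-47 | 11 47-48 | 15 48-49 | 12 49-50 | 10 50-51 | 13 51-52 | 14 52-53 | 11 53-54 | 15 54-55 | 12 55-56 | 10 56-57 | 13 57-58 | 14 58-59 | 15 59-60 | 12 60-61 | 10 61-62 | 14 62-63 | 15 63-64 | 12 64-65 | 10 65-66 | 14 66-67 | 15 67-68 | 12 68-69 | 10 69-70 | 14 70-71 | 12 71-72 | 10 72-73 | 14 73-74 | 12 74-75 | 10 75-76 | 14 76-77 | 10 77-78 |
Completion: 10=78  11=54  12=75  13=58  14=77  15=68
Waiting = turnaround − burst: 10=60, 11=42, 12=58, 13=45, 14=56, 15=49
Total waiting = 60 + 42 + 58 + 45 + 56 + 49 = 310

310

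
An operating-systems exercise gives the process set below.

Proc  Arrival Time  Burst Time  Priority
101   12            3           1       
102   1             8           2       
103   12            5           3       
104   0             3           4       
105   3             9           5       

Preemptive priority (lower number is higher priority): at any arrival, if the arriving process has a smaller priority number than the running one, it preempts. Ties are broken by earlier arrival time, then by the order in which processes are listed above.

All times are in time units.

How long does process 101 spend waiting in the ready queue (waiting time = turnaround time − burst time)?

0

Timeline: | 104 0-1 | 102 1-9 | 104 9-11 | 105 11-12 | 101 12-15 | 103 15-20 | 105 20-28 |
Completion: 101=15  102=9  103=20  104=11  105=28
Waiting(101) = turnaround − burst = 3 − 3 = 0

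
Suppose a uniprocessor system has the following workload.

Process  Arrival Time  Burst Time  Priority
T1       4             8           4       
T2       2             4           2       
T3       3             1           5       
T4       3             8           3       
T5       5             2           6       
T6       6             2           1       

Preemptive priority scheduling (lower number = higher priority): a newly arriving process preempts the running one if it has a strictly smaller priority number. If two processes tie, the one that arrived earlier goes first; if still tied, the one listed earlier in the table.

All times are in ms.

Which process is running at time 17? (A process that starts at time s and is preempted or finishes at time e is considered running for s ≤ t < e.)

Schedule: | idle 0-2 | T2 2-6 | T6 6-8 | T4 8-16 | T1 16-24 | T3 24-25 | T5 25-27 |
Completion: T1=24  T2=6  T3=25  T4=16  T5=27  T6=8

T1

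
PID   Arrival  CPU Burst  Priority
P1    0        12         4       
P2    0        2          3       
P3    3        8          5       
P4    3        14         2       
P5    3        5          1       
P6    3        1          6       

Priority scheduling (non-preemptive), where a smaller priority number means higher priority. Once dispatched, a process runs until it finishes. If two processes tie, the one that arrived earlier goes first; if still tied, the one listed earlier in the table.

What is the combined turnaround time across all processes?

Gantt: | P2 0-2 | P1 2-14 | P5 14-19 | P4 19-33 | P3 33-41 | P6 41-42 |
Completion: P1=14  P2=2  P3=41  P4=33  P5=19  P6=42
Turnaround (C−A): P1=14  P2=2  P3=38  P4=30  P5=16  P6=39
Turnaround = completion − arrival: P1=14, P2=2, P3=38, P4=30, P5=16, P6=39
Total turnaround = 14 + 2 + 38 + 30 + 16 + 39 = 139

139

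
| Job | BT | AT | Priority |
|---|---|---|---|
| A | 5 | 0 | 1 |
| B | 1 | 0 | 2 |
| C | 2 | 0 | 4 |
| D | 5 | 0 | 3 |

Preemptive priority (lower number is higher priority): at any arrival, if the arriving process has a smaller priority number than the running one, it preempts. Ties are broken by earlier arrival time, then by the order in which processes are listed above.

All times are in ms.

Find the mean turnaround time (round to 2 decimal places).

Timeline: | A 0-5 | B 5-6 | D 6-11 | C 11-13 |
Completion: A=5  B=6  C=13  D=11
Turnaround times: A=5, B=6, C=13, D=11
Average turnaround = (5+6+13+11) / 4 = 35/4 = 8.75

8.75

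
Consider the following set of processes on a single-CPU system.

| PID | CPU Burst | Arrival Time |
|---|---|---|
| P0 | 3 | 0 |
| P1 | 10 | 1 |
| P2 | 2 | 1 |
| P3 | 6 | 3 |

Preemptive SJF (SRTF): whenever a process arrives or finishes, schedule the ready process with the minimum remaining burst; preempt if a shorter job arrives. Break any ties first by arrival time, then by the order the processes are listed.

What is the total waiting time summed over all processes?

Gantt: | P0 0-3 | P2 3-5 | P3 5-11 | P1 11-21 |
Completion: P0=3  P1=21  P2=5  P3=11
Turnaround (C−A): P0=3  P1=20  P2=4  P3=8
Waiting = turnaround − burst: P0=0, P1=10, P2=2, P3=2
Total waiting = 0 + 10 + 2 + 2 = 14

14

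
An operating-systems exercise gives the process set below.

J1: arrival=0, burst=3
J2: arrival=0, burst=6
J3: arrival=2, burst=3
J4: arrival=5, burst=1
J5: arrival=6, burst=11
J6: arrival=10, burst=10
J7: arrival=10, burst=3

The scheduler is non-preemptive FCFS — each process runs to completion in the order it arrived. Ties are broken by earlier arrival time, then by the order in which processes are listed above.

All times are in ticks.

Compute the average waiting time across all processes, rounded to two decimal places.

8.86

Schedule: | J1 0-3 | J2 3-9 | J3 9-12 | J4 12-13 | J5 13-24 | J6 24-34 | J7 34-37 |
Completion: J1=3  J2=9  J3=12  J4=13  J5=24  J6=34  J7=37
Turnaround (C−A): J1=3  J2=9  J3=10  J4=8  J5=18  J6=24  J7=27
Waiting times: J1=0, J2=3, J3=7, J4=7, J5=7, J6=14, J7=24
Average waiting = (0+3+7+7+7+14+24) / 7 = 62/7 = 8.86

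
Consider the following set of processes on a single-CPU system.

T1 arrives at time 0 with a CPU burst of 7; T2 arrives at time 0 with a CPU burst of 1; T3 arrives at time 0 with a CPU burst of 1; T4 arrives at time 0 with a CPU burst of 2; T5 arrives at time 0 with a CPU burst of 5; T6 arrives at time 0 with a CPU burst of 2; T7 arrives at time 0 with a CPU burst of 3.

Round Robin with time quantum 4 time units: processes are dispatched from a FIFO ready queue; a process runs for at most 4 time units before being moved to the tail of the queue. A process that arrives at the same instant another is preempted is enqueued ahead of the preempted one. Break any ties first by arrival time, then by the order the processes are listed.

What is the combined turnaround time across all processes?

91

Timeline: | T1 0-4 | T2 4-5 | T3 5-6 | T4 6-8 | T5 8-12 | T6 12-14 | T7 14-17 | T1 17-20 | T5 20-21 |
Completion: T1=20  T2=5  T3=6  T4=8  T5=21  T6=14  T7=17
Turnaround = completion − arrival: T1=20, T2=5, T3=6, T4=8, T5=21, T6=14, T7=17
Total turnaround = 20 + 5 + 6 + 8 + 21 + 14 + 17 = 91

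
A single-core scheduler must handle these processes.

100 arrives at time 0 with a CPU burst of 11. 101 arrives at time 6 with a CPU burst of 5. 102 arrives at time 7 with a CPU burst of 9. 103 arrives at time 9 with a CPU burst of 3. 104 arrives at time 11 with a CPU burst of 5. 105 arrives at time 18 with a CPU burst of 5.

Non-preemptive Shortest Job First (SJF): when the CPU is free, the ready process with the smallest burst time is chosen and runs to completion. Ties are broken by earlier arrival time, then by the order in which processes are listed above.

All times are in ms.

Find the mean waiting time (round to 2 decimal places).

Timeline: | 100 0-11 | 103 11-14 | 101 14-19 | 104 19-24 | 105 24-29 | 102 29-38 |
Completion: 100=11  101=19  102=38  103=14  104=24  105=29
Turnaround (C−A): 100=11  101=13  102=31  103=5  104=13  105=11
Waiting times: 100=0, 101=8, 102=22, 103=2, 104=8, 105=6
Average waiting = (0+8+22+2+8+6) / 6 = 46/6 = 7.67

7.67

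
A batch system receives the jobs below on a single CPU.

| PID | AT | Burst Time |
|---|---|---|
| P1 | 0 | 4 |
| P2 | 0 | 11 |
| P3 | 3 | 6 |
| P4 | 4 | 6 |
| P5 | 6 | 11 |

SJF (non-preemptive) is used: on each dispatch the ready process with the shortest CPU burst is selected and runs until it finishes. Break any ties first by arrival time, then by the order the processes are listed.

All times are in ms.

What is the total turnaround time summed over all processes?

Gantt: | P1 0-4 | P3 4-10 | P4 10-16 | P2 16-27 | P5 27-38 |
Completion: P1=4  P2=27  P3=10  P4=16  P5=38
Turnaround (C−A): P1=4  P2=27  P3=7  P4=12  P5=32
Turnaround = completion − arrival: P1=4, P2=27, P3=7, P4=12, P5=32
Total turnaround = 4 + 27 + 7 + 12 + 32 = 82

82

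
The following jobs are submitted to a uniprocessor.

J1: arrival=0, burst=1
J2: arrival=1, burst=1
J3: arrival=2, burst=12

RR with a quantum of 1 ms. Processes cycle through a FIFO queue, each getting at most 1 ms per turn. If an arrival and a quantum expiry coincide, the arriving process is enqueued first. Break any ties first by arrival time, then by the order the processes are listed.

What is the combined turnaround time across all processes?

Timeline: | J1 0-1 | J2 1-2 | J3 2-14 |
Completion: J1=1  J2=2  J3=14
Turnaround = completion − arrival: J1=1, J2=1, J3=12
Total turnaround = 1 + 1 + 12 = 14

14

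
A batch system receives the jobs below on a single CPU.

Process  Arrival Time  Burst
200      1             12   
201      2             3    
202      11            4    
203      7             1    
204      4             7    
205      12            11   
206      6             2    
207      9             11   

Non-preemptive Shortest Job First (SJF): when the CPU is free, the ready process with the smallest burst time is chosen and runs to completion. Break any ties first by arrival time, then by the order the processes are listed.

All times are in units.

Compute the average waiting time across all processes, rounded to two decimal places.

Schedule: | idle 0-1 | 200 1-13 | 203 13-14 | 206 14-16 | 201 16-19 | 202 19-23 | 204 23-30 | 207 30-41 | 205 41-52 |
Completion: 200=13  201=19  202=23  203=14  204=30  205=52  206=16  207=41
Turnaround (C−A): 200=12  201=17  202=12  203=7  204=26  205=40  206=10  207=32
Waiting times: 200=0, 201=14, 202=8, 203=6, 204=19, 205=29, 206=8, 207=21
Average waiting = (0+14+8+6+19+29+8+21) / 8 = 105/8 = 13.13

13.13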